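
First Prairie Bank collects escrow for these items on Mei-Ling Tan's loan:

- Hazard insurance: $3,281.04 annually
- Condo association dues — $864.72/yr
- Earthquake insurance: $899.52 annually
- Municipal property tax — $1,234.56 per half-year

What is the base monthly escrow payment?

Hazard insurance: $3,281.04/yr
Condo association dues: $864.72/yr
Earthquake insurance: $899.52/yr
Municipal property tax: $1,234.56 × 2 = $2,469.12/yr
Yearly total = $3,281.04 + $864.72 + $899.52 + $2,469.12 = $7,514.40
Per month = $7,514.40 / 12 = $626.20

$626.20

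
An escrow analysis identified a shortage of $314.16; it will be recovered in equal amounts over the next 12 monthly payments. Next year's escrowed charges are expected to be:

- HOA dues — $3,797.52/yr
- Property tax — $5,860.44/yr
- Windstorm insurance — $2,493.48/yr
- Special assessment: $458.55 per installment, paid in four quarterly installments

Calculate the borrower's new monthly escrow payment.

HOA dues — $3,797.52
Property tax — $5,860.44
Windstorm insurance — $2,493.48
Special assessment — $458.55 × 4 = $1,834.20
Annual escrow total = $13,985.64
Monthly = $13,985.64 ÷ 12 = $1,165.47
Shortage per month = $314.16 / 12 = $26.18
New monthly escrow = $1,165.47 + $26.18 = $1,191.65

$1,191.65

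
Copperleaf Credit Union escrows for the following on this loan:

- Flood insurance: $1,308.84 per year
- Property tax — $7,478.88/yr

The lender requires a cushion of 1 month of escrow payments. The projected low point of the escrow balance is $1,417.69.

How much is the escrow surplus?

Flood insurance: $1,308.84 per year
Property tax: $7,478.88 per year
Combined annual = $8,787.72
Monthly escrow = $8,787.72 / 12 = $732.31
Required cushion = 1 × $732.31 = $732.31
Surplus = $1,417.69 − $732.31 = $685.38

$685.38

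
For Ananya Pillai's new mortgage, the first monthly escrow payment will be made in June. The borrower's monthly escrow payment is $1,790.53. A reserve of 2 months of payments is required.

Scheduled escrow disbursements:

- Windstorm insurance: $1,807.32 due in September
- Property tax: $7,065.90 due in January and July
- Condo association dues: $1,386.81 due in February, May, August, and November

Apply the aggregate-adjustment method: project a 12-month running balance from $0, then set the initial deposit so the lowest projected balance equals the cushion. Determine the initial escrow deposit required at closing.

$7,969.56

Cushion = 2 × $1,790.53 = $3,581.06
Trial balance (start $0, +$1,790.53 each month, − disbursements):
  Jun: +$1,790.53 → $1,790.53
  Jul: +$1,790.53 − $7,065.90 → -$3,484.84
  Aug: +$1,790.53 − $1,386.81 → -$3,081.12
  Sep: +$1,790.53 − $1,807.32 → -$3,097.91
  Oct: +$1,790.53 → -$1,307.38
  Nov: +$1,790.53 − $1,386.81 → -$903.66
  Dec: +$1,790.53 → $886.87
  Jan: +$1,790.53 − $7,065.90 → -$4,388.50
  Feb: +$1,790.53 − $1,386.81 → -$3,984.78
  Mar: +$1,790.53 → -$2,194.25
  Apr: +$1,790.53 → -$403.72
  May: +$1,790.53 − $1,386.81 → $0.00
Lowest trial balance = -$4,388.50 (Jan)
Initial deposit = cushion − low point = $3,581.06 − (-$4,388.50) = $7,969.56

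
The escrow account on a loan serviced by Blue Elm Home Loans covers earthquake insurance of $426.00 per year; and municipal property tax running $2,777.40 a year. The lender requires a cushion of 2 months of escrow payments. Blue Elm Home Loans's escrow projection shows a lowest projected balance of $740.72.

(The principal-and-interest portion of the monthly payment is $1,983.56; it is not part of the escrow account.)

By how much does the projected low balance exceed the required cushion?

Earthquake insurance — $426.00 annually
Municipal property tax — $2,777.40 annually
Annual escrow total = $3,203.40
Monthly escrow = $3,203.40 ÷ 12 = $266.95
Cushion = 2 × $266.95 = $533.90
Excess over cushion: $740.72 − $533.90 = $206.82

$206.82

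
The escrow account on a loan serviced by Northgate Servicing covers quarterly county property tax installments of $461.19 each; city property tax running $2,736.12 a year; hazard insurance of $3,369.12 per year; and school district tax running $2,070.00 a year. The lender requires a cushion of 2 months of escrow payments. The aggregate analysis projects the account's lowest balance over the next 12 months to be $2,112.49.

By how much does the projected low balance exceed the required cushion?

$442.49

County property tax = $461.19 × 4 = $1,844.76 per year
City property tax = $2,736.12 per year
Hazard insurance = $3,369.12 per year
School district tax = $2,070.00 per year
Yearly total = $10,020.00
Per month = $10,020.00 / 12 = $835.00
Required cushion = 2 × $835.00 = $1,670.00
Surplus = $2,112.49 − $1,670.00 = $442.49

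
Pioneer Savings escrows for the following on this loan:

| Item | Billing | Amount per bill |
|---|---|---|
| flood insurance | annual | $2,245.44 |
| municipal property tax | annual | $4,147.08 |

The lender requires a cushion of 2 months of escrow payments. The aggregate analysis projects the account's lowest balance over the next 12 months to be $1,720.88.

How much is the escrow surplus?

$655.46

Flood insurance — $2,245.44 annually
Municipal property tax — $4,147.08 annually
Total annual escrow = $2,245.44 + $4,147.08 = $6,392.52
Per month = $6,392.52 / 12 = $532.71
Required reserve = 2 × $532.71 = $1,065.42
Surplus = $1,720.88 − $1,065.42 = $655.46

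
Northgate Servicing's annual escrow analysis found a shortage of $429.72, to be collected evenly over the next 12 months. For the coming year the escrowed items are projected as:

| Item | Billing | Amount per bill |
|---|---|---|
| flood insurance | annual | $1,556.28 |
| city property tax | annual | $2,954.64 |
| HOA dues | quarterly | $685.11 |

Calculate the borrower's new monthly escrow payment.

Flood insurance — $1,556.28/yr
City property tax — $2,954.64/yr
HOA dues — $685.11 × 4 = $2,740.44/yr
Total annual escrow = $7,251.36
Monthly escrow = $7,251.36 / 12 = $604.28
Shortage spread = $429.72 ÷ 12 = $35.81/mo
Adjusted monthly = $604.28 + $35.81 = $640.09

$640.09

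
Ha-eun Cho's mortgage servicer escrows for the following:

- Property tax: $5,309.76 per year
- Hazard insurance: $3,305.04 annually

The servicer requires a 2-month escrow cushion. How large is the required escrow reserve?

$1,435.80

Property tax = $5,309.76/yr
Hazard insurance = $3,305.04/yr
Total per year = $8,614.80
Per month = $8,614.80 / 12 = $717.90
Reserve = 2 × $717.90 = $1,435.80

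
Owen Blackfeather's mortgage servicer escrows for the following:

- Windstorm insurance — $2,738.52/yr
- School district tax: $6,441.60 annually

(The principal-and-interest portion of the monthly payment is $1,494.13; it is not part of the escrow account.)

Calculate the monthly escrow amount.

$765.01

Windstorm insurance = $2,738.52 annually
School district tax = $6,441.60 annually
Combined annual = $2,738.52 + $6,441.60 = $9,180.12
Per month = $9,180.12 ÷ 12 = $765.01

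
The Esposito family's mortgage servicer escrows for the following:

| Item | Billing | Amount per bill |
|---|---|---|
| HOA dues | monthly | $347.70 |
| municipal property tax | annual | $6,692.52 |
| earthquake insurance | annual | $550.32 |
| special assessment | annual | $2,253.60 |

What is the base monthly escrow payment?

HOA dues — $347.70 × 12 = $4,172.40 annually
Municipal property tax — $6,692.52 annually
Earthquake insurance — $550.32 annually
Special assessment — $2,253.60 annually
Annual escrow total = $13,668.84
Monthly = $13,668.84 ÷ 12 = $1,139.07

$1,139.07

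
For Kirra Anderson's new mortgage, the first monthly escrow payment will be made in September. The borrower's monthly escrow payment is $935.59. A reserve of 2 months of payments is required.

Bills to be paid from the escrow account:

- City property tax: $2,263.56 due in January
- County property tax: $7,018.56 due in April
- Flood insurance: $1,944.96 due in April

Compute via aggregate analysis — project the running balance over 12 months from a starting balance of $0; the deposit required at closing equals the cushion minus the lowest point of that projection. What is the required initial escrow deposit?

Cushion = 2 × $935.59 = $1,871.18
Trial balance (start $0, +$935.59 each month, − disbursements):
  Sep: +$935.59 → $935.59
  Oct: +$935.59 → $1,871.18
  Nov: +$935.59 → $2,806.77
  Dec: +$935.59 → $3,742.36
  Jan: +$935.59 − $2,263.56 → $2,414.39
  Feb: +$935.59 → $3,349.98
  Mar: +$935.59 → $4,285.57
  Apr: +$935.59 − $8,963.52 → -$3,742.36
  May: +$935.59 → -$2,806.77
  Jun: +$935.59 → -$1,871.18
  Jul: +$935.59 → -$935.59
  Aug: +$935.59 → $0.00
Lowest trial balance = -$3,742.36 (Apr)
Initial deposit = cushion − low point = $1,871.18 − (-$3,742.36) = $5,613.54

$5,613.54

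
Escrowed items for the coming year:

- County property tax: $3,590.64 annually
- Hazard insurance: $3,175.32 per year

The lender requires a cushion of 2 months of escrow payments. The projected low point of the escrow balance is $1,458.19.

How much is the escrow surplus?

$330.53

County property tax = $3,590.64 per year
Hazard insurance = $3,175.32 per year
Total per year = $6,765.96
Monthly escrow = $6,765.96 ÷ 12 = $563.83
Required cushion = 2 × $563.83 = $1,127.66
Excess over cushion: $1,458.19 − $1,127.66 = $330.53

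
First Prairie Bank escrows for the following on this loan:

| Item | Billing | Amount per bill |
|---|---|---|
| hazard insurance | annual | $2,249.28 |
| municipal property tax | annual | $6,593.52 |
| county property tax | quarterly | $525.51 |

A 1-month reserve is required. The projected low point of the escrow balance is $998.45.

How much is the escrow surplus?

Hazard insurance: $2,249.28 per year
Municipal property tax: $6,593.52 per year
County property tax: $525.51 × 4 = $2,102.04 per year
Total per year = $10,944.84
Monthly = $10,944.84 / 12 = $912.07
Required reserve = 1 × $912.07 = $912.07
Excess over cushion: $998.45 − $912.07 = $86.38

$86.38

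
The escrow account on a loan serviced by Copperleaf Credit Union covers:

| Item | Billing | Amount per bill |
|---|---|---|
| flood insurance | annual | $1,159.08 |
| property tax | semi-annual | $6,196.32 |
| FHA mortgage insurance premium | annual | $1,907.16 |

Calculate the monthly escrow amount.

$1,288.24

Flood insurance — $1,159.08 annually
Property tax — $6,196.32 × 2 = $12,392.64 annually
FHA mortgage insurance premium — $1,907.16 annually
Total per year = $15,458.88
Base monthly escrow = $15,458.88 ÷ 12 = $1,288.24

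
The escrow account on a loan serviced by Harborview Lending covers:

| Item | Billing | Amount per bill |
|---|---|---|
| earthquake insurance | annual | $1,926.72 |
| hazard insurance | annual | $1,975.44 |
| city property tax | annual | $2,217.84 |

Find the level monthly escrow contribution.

Earthquake insurance: $1,926.72 per year
Hazard insurance: $1,975.44 per year
City property tax: $2,217.84 per year
Total annual escrow = $1,926.72 + $1,975.44 + $2,217.84 = $6,120.00
Monthly escrow = $6,120.00 ÷ 12 = $510.00

$510.00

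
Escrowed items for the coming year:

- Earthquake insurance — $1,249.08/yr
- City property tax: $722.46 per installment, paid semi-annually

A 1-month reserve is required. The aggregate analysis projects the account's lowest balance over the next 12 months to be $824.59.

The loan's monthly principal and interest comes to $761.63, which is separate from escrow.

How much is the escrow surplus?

Earthquake insurance: $1,249.08 per year
City property tax: $722.46 × 2 = $1,444.92 per year
Total annual escrow = $1,249.08 + $1,444.92 = $2,694.00
Monthly = $2,694.00 ÷ 12 = $224.50
Cushion = 1 × $224.50 = $224.50
Excess over cushion: $824.59 − $224.50 = $600.09

$600.09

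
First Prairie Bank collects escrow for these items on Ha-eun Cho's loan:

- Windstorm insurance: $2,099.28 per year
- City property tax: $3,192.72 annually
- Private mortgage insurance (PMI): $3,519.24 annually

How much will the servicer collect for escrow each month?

Windstorm insurance = $2,099.28/yr
City property tax = $3,192.72/yr
Private mortgage insurance (PMI) = $3,519.24/yr
Combined annual = $2,099.28 + $3,192.72 + $3,519.24 = $8,811.24
Monthly = $8,811.24 / 12 = $734.27

$734.27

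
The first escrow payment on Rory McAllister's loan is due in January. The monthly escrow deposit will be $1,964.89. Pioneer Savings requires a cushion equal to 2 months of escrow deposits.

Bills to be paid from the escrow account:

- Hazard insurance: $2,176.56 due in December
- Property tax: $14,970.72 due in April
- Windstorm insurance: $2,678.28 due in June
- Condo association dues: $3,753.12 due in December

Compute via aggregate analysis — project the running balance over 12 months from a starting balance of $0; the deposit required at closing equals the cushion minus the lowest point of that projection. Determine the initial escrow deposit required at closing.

Cushion = 2 × $1,964.89 = $3,929.78
Trial balance (start $0, +$1,964.89 each month, − disbursements):
  Jan: +$1,964.89 → $1,964.89
  Feb: +$1,964.89 → $3,929.78
  Mar: +$1,964.89 → $5,894.67
  Apr: +$1,964.89 − $14,970.72 → -$7,111.16
  May: +$1,964.89 → -$5,146.27
  Jun: +$1,964.89 − $2,678.28 → -$5,859.66
  Jul: +$1,964.89 → -$3,894.77
  Aug: +$1,964.89 → -$1,929.88
  Sep: +$1,964.89 → $35.01
  Oct: +$1,964.89 → $1,999.90
  Nov: +$1,964.89 → $3,964.79
  Dec: +$1,964.89 − $5,929.68 → $0.00
Lowest trial balance = -$7,111.16 (Apr)
Initial deposit = cushion − low point = $3,929.78 − (-$7,111.16) = $11,040.94

$11,040.94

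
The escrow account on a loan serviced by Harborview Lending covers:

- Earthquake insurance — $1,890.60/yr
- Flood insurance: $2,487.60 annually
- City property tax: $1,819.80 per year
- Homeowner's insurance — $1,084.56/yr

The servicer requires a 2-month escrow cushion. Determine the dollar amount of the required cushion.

Earthquake insurance — $1,890.60 per year
Flood insurance — $2,487.60 per year
City property tax — $1,819.80 per year
Homeowner's insurance — $1,084.56 per year
Combined annual = $1,890.60 + $2,487.60 + $1,819.80 + $1,084.56 = $7,282.56
Monthly escrow = $7,282.56 ÷ 12 = $606.88
Required cushion = 2 × $606.88 = $1,213.76

$1,213.76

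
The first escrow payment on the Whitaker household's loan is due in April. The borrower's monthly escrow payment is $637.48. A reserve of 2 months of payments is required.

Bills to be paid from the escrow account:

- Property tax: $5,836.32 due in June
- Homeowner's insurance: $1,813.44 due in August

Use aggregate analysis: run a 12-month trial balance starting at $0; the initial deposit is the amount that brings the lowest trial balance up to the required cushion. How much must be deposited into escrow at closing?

$5,737.32

Cushion = 2 × $637.48 = $1,274.96
Trial balance (start $0, +$637.48 each month, − disbursements):
  Apr: +$637.48 → $637.48
  May: +$637.48 → $1,274.96
  Jun: +$637.48 − $5,836.32 → -$3,923.88
  Jul: +$637.48 → -$3,286.40
  Aug: +$637.48 − $1,813.44 → -$4,462.36
  Sep: +$637.48 → -$3,824.88
  Oct: +$637.48 → -$3,187.40
  Nov: +$637.48 → -$2,549.92
  Dec: +$637.48 → -$1,912.44
  Jan: +$637.48 → -$1,274.96
  Feb: +$637.48 → -$637.48
  Mar: +$637.48 → $0.00
Lowest trial balance = -$4,462.36 (Aug)
Initial deposit = cushion − low point = $1,274.96 − (-$4,462.36) = $5,737.32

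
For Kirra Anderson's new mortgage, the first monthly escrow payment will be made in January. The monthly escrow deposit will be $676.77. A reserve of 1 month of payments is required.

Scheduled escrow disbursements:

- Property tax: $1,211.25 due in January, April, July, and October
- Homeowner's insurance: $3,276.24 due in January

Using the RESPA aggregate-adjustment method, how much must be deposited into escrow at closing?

$4,487.49

Cushion = 1 × $676.77 = $676.77
Trial balance (start $0, +$676.77 each month, − disbursements):
  Jan: +$676.77 − $4,487.49 → -$3,810.72
  Feb: +$676.77 → -$3,133.95
  Mar: +$676.77 → -$2,457.18
  Apr: +$676.77 − $1,211.25 → -$2,991.66
  May: +$676.77 → -$2,314.89
  Jun: +$676.77 → -$1,638.12
  Jul: +$676.77 − $1,211.25 → -$2,172.60
  Aug: +$676.77 → -$1,495.83
  Sep: +$676.77 → -$819.06
  Oct: +$676.77 − $1,211.25 → -$1,353.54
  Nov: +$676.77 → -$676.77
  Dec: +$676.77 → $0.00
Lowest trial balance = -$3,810.72 (Jan)
Initial deposit = cushion − low point = $676.77 − (-$3,810.72) = $4,487.49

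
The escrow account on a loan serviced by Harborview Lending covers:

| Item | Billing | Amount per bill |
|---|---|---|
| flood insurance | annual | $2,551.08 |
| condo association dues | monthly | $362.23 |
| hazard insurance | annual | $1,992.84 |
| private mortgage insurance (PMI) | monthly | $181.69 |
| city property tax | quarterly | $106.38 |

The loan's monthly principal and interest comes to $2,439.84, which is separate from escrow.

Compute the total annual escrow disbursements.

Flood insurance: $2,551.08
Condo association dues: $362.23 × 12 = $4,346.76
Hazard insurance: $1,992.84
Private mortgage insurance (PMI): $181.69 × 12 = $2,180.28
City property tax: $106.38 × 4 = $425.52
Annual escrow total = $2,551.08 + $4,346.76 + $1,992.84 + $2,180.28 + $425.52 = $11,496.48

$11,496.48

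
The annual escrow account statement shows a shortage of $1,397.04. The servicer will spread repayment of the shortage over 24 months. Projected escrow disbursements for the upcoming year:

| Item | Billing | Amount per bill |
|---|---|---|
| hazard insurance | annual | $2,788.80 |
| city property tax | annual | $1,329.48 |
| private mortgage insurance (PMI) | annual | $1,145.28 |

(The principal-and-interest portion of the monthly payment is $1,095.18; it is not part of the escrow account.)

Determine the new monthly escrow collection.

$496.84

Hazard insurance = $2,788.80 per year
City property tax = $1,329.48 per year
Private mortgage insurance (PMI) = $1,145.28 per year
Annual escrow total = $2,788.80 + $1,329.48 + $1,145.28 = $5,263.56
Per month = $5,263.56 ÷ 12 = $438.63
Monthly shortage recovery: $1,397.04 / 24 = $58.21
Adjusted monthly = $438.63 + $58.21 = $496.84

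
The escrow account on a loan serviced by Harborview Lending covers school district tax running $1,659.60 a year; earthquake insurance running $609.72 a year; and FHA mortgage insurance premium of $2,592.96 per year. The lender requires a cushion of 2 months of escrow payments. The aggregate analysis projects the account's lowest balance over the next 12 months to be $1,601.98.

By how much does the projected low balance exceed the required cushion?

$791.60

School district tax = $1,659.60/yr
Earthquake insurance = $609.72/yr
FHA mortgage insurance premium = $2,592.96/yr
Total annual escrow = $4,862.28
Monthly escrow = $4,862.28 ÷ 12 = $405.19
Required reserve = 2 × $405.19 = $810.38
Surplus = $1,601.98 − $810.38 = $791.60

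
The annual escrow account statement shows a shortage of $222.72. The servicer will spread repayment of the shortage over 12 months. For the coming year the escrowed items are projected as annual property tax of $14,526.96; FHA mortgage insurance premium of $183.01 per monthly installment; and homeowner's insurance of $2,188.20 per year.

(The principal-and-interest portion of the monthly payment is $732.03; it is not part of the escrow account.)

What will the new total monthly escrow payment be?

Property tax: $14,526.96 annually
FHA mortgage insurance premium: $183.01 × 12 = $2,196.12 annually
Homeowner's insurance: $2,188.20 annually
Combined annual = $18,911.28
Per month = $18,911.28 ÷ 12 = $1,575.94
Shortage spread = $222.72 / 12 = $18.56/mo
New monthly escrow = $1,575.94 + $18.56 = $1,594.50

$1,594.50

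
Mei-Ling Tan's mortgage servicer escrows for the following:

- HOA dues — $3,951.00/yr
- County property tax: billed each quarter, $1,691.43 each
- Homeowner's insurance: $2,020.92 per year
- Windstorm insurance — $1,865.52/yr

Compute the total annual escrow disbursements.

HOA dues — $3,951.00 per year
County property tax — $1,691.43 × 4 = $6,765.72 per year
Homeowner's insurance — $2,020.92 per year
Windstorm insurance — $1,865.52 per year
Annual escrow total = $3,951.00 + $6,765.72 + $2,020.92 + $1,865.52 = $14,603.16

$14,603.16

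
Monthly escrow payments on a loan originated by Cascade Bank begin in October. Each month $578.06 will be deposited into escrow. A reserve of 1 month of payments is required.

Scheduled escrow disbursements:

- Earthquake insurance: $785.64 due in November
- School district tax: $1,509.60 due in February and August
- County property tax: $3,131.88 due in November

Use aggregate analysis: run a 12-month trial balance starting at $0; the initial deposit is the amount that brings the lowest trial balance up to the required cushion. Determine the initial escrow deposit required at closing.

$3,339.46

Cushion = 1 × $578.06 = $578.06
Trial balance (start $0, +$578.06 each month, − disbursements):
  Oct: +$578.06 → $578.06
  Nov: +$578.06 − $3,917.52 → -$2,761.40
  Dec: +$578.06 → -$2,183.34
  Jan: +$578.06 → -$1,605.28
  Feb: +$578.06 − $1,509.60 → -$2,536.82
  Mar: +$578.06 → -$1,958.76
  Apr: +$578.06 → -$1,380.70
  May: +$578.06 → -$802.64
  Jun: +$578.06 → -$224.58
  Jul: +$578.06 → $353.48
  Aug: +$578.06 − $1,509.60 → -$578.06
  Sep: +$578.06 → $0.00
Lowest trial balance = -$2,761.40 (Nov)
Initial deposit = cushion − low point = $578.06 − (-$2,761.40) = $3,339.46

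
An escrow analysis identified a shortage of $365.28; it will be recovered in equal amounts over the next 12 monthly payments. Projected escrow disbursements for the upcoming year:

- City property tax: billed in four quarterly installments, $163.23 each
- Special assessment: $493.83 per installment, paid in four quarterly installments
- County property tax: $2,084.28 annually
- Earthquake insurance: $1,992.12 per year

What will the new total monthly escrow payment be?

$589.16

City property tax: $163.23 × 4 = $652.92
Special assessment: $493.83 × 4 = $1,975.32
County property tax: $2,084.28
Earthquake insurance: $1,992.12
Total annual escrow = $6,704.64
Monthly = $6,704.64 / 12 = $558.72
Monthly shortage recovery: $365.28 ÷ 12 = $30.44
Adjusted monthly = $558.72 + $30.44 = $589.16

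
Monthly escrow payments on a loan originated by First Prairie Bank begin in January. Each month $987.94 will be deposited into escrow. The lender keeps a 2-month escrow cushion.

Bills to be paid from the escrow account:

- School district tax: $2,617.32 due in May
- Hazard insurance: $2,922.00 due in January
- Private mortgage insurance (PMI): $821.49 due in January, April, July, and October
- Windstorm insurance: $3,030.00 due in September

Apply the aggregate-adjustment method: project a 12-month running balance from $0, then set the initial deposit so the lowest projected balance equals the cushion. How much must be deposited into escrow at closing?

$4,731.43

Cushion = 2 × $987.94 = $1,975.88
Trial balance (start $0, +$987.94 each month, − disbursements):
  Jan: +$987.94 − $3,743.49 → -$2,755.55
  Feb: +$987.94 → -$1,767.61
  Mar: +$987.94 → -$779.67
  Apr: +$987.94 − $821.49 → -$613.22
  May: +$987.94 − $2,617.32 → -$2,242.60
  Jun: +$987.94 → -$1,254.66
  Jul: +$987.94 − $821.49 → -$1,088.21
  Aug: +$987.94 → -$100.27
  Sep: +$987.94 − $3,030.00 → -$2,142.33
  Oct: +$987.94 − $821.49 → -$1,975.88
  Nov: +$987.94 → -$987.94
  Dec: +$987.94 → $0.00
Lowest trial balance = -$2,755.55 (Jan)
Initial deposit = cushion − low point = $1,975.88 − (-$2,755.55) = $4,731.43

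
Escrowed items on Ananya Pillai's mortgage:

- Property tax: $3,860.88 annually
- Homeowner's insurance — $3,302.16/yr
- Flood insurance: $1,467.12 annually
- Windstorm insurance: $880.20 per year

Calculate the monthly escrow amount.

$792.53

Property tax — $3,860.88/yr
Homeowner's insurance — $3,302.16/yr
Flood insurance — $1,467.12/yr
Windstorm insurance — $880.20/yr
Yearly total = $3,860.88 + $3,302.16 + $1,467.12 + $880.20 = $9,510.36
Monthly escrow = $9,510.36 ÷ 12 = $792.53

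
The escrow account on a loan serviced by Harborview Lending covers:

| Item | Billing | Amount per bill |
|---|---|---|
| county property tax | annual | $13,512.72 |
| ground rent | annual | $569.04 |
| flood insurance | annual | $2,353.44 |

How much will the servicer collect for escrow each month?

County property tax = $13,512.72/yr
Ground rent = $569.04/yr
Flood insurance = $2,353.44/yr
Combined annual = $13,512.72 + $569.04 + $2,353.44 = $16,435.20
Monthly escrow = $16,435.20 ÷ 12 = $1,369.60

$1,369.60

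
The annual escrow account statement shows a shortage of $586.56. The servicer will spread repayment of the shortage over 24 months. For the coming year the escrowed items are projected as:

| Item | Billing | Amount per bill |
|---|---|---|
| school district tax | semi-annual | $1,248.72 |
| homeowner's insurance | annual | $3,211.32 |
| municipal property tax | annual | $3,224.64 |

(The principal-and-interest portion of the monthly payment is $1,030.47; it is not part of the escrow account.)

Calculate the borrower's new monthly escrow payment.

School district tax: $1,248.72 × 2 = $2,497.44 annually
Homeowner's insurance: $3,211.32 annually
Municipal property tax: $3,224.64 annually
Total annual escrow = $8,933.40
Monthly = $8,933.40 / 12 = $744.45
Monthly shortage recovery: $586.56 ÷ 24 = $24.44
New monthly escrow = $744.45 + $24.44 = $768.89

$768.89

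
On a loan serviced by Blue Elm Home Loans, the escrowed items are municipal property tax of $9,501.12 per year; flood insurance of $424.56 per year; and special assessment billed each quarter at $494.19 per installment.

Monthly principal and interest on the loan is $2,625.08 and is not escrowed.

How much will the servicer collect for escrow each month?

$991.87

Municipal property tax — $9,501.12 per year
Flood insurance — $424.56 per year
Special assessment — $494.19 × 4 = $1,976.76 per year
Combined annual = $11,902.44
Per month = $11,902.44 / 12 = $991.87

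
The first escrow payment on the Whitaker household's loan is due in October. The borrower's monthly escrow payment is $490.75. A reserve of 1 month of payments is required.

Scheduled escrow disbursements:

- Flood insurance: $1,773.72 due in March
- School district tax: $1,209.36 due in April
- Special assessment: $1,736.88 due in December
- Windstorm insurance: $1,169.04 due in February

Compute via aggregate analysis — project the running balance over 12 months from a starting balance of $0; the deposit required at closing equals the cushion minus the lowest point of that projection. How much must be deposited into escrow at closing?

Cushion = 1 × $490.75 = $490.75
Trial balance (start $0, +$490.75 each month, − disbursements):
  Oct: +$490.75 → $490.75
  Nov: +$490.75 → $981.50
  Dec: +$490.75 − $1,736.88 → -$264.63
  Jan: +$490.75 → $226.12
  Feb: +$490.75 − $1,169.04 → -$452.17
  Mar: +$490.75 − $1,773.72 → -$1,735.14
  Apr: +$490.75 − $1,209.36 → -$2,453.75
  May: +$490.75 → -$1,963.00
  Jun: +$490.75 → -$1,472.25
  Jul: +$490.75 → -$981.50
  Aug: +$490.75 → -$490.75
  Sep: +$490.75 → $0.00
Lowest trial balance = -$2,453.75 (Apr)
Initial deposit = cushion − low point = $490.75 − (-$2,453.75) = $2,944.50

$2,944.50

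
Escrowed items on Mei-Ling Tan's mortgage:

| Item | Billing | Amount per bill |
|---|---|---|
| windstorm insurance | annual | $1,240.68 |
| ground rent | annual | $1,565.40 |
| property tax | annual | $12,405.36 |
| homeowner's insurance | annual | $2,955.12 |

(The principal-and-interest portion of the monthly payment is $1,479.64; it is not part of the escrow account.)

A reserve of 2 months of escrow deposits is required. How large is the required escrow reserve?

$3,027.76

Windstorm insurance — $1,240.68 per year
Ground rent — $1,565.40 per year
Property tax — $12,405.36 per year
Homeowner's insurance — $2,955.12 per year
Total annual escrow = $1,240.68 + $1,565.40 + $12,405.36 + $2,955.12 = $18,166.56
Per month = $18,166.56 ÷ 12 = $1,513.88
Required cushion = 2 × $1,513.88 = $3,027.76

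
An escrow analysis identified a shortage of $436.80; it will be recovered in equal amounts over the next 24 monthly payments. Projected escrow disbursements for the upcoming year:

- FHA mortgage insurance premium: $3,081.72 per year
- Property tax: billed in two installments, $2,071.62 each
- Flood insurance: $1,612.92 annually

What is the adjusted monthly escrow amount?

FHA mortgage insurance premium: $3,081.72 annually
Property tax: $2,071.62 × 2 = $4,143.24 annually
Flood insurance: $1,612.92 annually
Annual escrow total = $8,837.88
Per month = $8,837.88 / 12 = $736.49
Shortage per month = $436.80 / 24 = $18.20
New monthly escrow = $736.49 + $18.20 = $754.69

$754.69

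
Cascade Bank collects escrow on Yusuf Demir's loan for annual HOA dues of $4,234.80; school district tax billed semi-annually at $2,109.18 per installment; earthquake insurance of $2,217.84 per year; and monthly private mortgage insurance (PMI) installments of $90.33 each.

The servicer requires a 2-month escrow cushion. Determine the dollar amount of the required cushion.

$1,959.16

HOA dues — $4,234.80 per year
School district tax — $2,109.18 × 2 = $4,218.36 per year
Earthquake insurance — $2,217.84 per year
Private mortgage insurance (PMI) — $90.33 × 12 = $1,083.96 per year
Yearly total = $11,754.96
Per month = $11,754.96 ÷ 12 = $979.58
Reserve = 2 × $979.58 = $1,959.16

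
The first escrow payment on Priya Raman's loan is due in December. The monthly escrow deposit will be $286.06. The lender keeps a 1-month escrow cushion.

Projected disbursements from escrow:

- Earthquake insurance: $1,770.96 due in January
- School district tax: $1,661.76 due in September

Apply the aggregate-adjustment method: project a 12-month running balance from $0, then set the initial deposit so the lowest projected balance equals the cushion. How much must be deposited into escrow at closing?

$1,484.90

Cushion = 1 × $286.06 = $286.06
Trial balance (start $0, +$286.06 each month, − disbursements):
  Dec: +$286.06 → $286.06
  Jan: +$286.06 − $1,770.96 → -$1,198.84
  Feb: +$286.06 → -$912.78
  Mar: +$286.06 → -$626.72
  Apr: +$286.06 → -$340.66
  May: +$286.06 → -$54.60
  Jun: +$286.06 → $231.46
  Jul: +$286.06 → $517.52
  Aug: +$286.06 → $803.58
  Sep: +$286.06 − $1,661.76 → -$572.12
  Oct: +$286.06 → -$286.06
  Nov: +$286.06 → $0.00
Lowest trial balance = -$1,198.84 (Jan)
Initial deposit = cushion − low point = $286.06 − (-$1,198.84) = $1,484.90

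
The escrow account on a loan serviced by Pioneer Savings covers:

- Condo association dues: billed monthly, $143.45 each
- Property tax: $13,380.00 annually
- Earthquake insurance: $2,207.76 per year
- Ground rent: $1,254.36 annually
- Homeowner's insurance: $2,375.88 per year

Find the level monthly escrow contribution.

Condo association dues = $143.45 × 12 = $1,721.40/yr
Property tax = $13,380.00/yr
Earthquake insurance = $2,207.76/yr
Ground rent = $1,254.36/yr
Homeowner's insurance = $2,375.88/yr
Yearly total = $20,939.40
Monthly escrow = $20,939.40 / 12 = $1,744.95

$1,744.95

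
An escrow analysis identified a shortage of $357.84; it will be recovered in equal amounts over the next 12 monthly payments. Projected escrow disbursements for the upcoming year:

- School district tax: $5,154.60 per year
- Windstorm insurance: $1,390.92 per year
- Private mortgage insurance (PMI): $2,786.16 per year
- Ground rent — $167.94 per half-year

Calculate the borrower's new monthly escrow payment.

School district tax: $5,154.60 per year
Windstorm insurance: $1,390.92 per year
Private mortgage insurance (PMI): $2,786.16 per year
Ground rent: $167.94 × 2 = $335.88 per year
Total annual escrow = $5,154.60 + $1,390.92 + $2,786.16 + $335.88 = $9,667.56
Per month = $9,667.56 ÷ 12 = $805.63
Shortage spread = $357.84 / 12 = $29.82/mo
New monthly escrow = $805.63 + $29.82 = $835.45

$835.45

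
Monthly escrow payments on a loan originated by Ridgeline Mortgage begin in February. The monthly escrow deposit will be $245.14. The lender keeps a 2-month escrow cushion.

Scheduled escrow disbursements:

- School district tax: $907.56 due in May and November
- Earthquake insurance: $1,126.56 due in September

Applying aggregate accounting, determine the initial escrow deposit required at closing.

$980.56

Cushion = 2 × $245.14 = $490.28
Trial balance (start $0, +$245.14 each month, − disbursements):
  Feb: +$245.14 → $245.14
  Mar: +$245.14 → $490.28
  Apr: +$245.14 → $735.42
  May: +$245.14 − $907.56 → $73.00
  Jun: +$245.14 → $318.14
  Jul: +$245.14 → $563.28
  Aug: +$245.14 → $808.42
  Sep: +$245.14 − $1,126.56 → -$73.00
  Oct: +$245.14 → $172.14
  Nov: +$245.14 − $907.56 → -$490.28
  Dec: +$245.14 → -$245.14
  Jan: +$245.14 → $0.00
Lowest trial balance = -$490.28 (Nov)
Initial deposit = cushion − low point = $490.28 − (-$490.28) = $980.56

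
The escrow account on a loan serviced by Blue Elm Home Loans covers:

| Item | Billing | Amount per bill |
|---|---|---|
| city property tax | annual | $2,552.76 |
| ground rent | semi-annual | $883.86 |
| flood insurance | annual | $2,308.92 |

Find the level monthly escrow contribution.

City property tax: $2,552.76 per year
Ground rent: $883.86 × 2 = $1,767.72 per year
Flood insurance: $2,308.92 per year
Total annual escrow = $2,552.76 + $1,767.72 + $2,308.92 = $6,629.40
Base monthly escrow = $6,629.40 / 12 = $552.45

$552.45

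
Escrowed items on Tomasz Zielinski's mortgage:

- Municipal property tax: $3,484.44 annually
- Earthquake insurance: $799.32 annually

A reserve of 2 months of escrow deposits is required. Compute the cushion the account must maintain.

Municipal property tax: $3,484.44 annually
Earthquake insurance: $799.32 annually
Annual escrow total = $3,484.44 + $799.32 = $4,283.76
Monthly escrow = $4,283.76 ÷ 12 = $356.98
Reserve = 2 × $356.98 = $713.96

$713.96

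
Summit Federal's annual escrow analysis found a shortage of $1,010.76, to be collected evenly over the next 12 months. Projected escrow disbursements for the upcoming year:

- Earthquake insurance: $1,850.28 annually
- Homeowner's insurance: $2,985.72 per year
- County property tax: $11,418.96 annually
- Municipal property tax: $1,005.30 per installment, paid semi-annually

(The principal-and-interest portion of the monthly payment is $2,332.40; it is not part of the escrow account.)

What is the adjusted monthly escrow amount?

$1,606.36

Earthquake insurance = $1,850.28 per year
Homeowner's insurance = $2,985.72 per year
County property tax = $11,418.96 per year
Municipal property tax = $1,005.30 × 2 = $2,010.60 per year
Annual escrow total = $1,850.28 + $2,985.72 + $11,418.96 + $2,010.60 = $18,265.56
Monthly = $18,265.56 ÷ 12 = $1,522.13
Monthly shortage recovery: $1,010.76 / 12 = $84.23
New monthly escrow = $1,522.13 + $84.23 = $1,606.36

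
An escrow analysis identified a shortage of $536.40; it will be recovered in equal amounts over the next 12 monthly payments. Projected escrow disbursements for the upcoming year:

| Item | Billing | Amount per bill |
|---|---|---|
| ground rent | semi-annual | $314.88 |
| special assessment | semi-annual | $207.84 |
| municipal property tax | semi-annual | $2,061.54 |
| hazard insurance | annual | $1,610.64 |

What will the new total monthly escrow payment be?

$609.63

Ground rent — $314.88 × 2 = $629.76 per year
Special assessment — $207.84 × 2 = $415.68 per year
Municipal property tax — $2,061.54 × 2 = $4,123.08 per year
Hazard insurance — $1,610.64 per year
Total annual escrow = $629.76 + $415.68 + $4,123.08 + $1,610.64 = $6,779.16
Monthly escrow = $6,779.16 ÷ 12 = $564.93
Monthly shortage recovery: $536.40 ÷ 12 = $44.70
New monthly escrow = $564.93 + $44.70 = $609.63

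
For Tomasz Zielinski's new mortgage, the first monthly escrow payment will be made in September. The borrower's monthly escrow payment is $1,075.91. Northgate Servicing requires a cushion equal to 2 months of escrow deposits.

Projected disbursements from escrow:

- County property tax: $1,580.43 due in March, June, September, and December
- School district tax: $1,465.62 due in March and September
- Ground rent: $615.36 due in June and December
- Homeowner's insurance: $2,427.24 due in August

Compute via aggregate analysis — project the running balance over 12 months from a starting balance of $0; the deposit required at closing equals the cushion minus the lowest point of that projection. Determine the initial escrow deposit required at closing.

$4,121.96

Cushion = 2 × $1,075.91 = $2,151.82
Trial balance (start $0, +$1,075.91 each month, − disbursements):
  Sep: +$1,075.91 − $3,046.05 → -$1,970.14
  Oct: +$1,075.91 → -$894.23
  Nov: +$1,075.91 → $181.68
  Dec: +$1,075.91 − $2,195.79 → -$938.20
  Jan: +$1,075.91 → $137.71
  Feb: +$1,075.91 → $1,213.62
  Mar: +$1,075.91 − $3,046.05 → -$756.52
  Apr: +$1,075.91 → $319.39
  May: +$1,075.91 → $1,395.30
  Jun: +$1,075.91 − $2,195.79 → $275.42
  Jul: +$1,075.91 → $1,351.33
  Aug: +$1,075.91 − $2,427.24 → $0.00
Lowest trial balance = -$1,970.14 (Sep)
Initial deposit = cushion − low point = $2,151.82 − (-$1,970.14) = $4,121.96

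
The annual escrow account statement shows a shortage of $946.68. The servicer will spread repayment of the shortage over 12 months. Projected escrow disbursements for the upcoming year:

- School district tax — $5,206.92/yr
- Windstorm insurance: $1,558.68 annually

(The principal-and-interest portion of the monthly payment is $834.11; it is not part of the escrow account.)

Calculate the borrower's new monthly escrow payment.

$642.69

School district tax — $5,206.92 annually
Windstorm insurance — $1,558.68 annually
Combined annual = $6,765.60
Base monthly escrow = $6,765.60 / 12 = $563.80
Shortage per month = $946.68 / 12 = $78.89
New monthly escrow = $563.80 + $78.89 = $642.69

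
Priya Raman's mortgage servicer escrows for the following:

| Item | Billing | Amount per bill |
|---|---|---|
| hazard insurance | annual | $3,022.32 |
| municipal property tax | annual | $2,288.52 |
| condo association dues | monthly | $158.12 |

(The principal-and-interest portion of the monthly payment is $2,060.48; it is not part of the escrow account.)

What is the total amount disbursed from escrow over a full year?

Hazard insurance: $3,022.32/yr
Municipal property tax: $2,288.52/yr
Condo association dues: $158.12 × 12 = $1,897.44/yr
Yearly total = $7,208.28

$7,208.28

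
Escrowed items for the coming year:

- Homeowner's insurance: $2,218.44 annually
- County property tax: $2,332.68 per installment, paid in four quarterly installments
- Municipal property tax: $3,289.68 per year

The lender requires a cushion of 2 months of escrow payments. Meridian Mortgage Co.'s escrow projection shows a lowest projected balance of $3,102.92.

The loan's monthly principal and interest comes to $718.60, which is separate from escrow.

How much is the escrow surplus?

$629.78

Homeowner's insurance: $2,218.44 annually
County property tax: $2,332.68 × 4 = $9,330.72 annually
Municipal property tax: $3,289.68 annually
Annual escrow total = $2,218.44 + $9,330.72 + $3,289.68 = $14,838.84
Monthly = $14,838.84 ÷ 12 = $1,236.57
Cushion = 2 × $1,236.57 = $2,473.14
Surplus = $3,102.92 − $2,473.14 = $629.78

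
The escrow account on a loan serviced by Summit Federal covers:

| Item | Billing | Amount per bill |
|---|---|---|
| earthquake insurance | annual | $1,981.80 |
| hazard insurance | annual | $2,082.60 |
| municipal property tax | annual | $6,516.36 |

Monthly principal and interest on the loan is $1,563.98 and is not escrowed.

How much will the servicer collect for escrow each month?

$881.73

Earthquake insurance: $1,981.80 annually
Hazard insurance: $2,082.60 annually
Municipal property tax: $6,516.36 annually
Yearly total = $1,981.80 + $2,082.60 + $6,516.36 = $10,580.76
Monthly escrow = $10,580.76 ÷ 12 = $881.73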